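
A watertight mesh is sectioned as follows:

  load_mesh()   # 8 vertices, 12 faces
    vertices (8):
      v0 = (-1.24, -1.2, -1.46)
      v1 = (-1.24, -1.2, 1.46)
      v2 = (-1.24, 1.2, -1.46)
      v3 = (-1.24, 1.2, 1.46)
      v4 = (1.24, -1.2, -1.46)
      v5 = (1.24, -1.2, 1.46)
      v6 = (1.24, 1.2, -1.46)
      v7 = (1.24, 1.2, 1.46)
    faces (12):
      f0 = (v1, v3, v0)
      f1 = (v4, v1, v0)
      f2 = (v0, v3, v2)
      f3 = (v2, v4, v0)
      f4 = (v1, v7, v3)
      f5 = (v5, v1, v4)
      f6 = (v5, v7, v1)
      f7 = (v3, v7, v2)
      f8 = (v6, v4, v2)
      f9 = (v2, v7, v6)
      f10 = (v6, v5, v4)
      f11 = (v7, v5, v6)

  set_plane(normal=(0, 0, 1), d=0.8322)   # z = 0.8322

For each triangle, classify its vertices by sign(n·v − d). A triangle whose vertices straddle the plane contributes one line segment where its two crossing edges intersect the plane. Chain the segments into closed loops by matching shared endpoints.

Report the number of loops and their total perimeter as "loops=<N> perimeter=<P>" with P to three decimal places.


loops=1 perimeter=9.760

Straddling triangles (8 of 12):
  (v1,v3,v0) [++-] → (-1.24, 0.684, 0.8322)–(-1.24, -1.2, 0.8322)  len=1.8840
  (v4,v1,v0) [-+-] → (-0.7068, -1.2, 0.8322)–(-1.24, -1.2, 0.8322)  len=0.5332
  (v0,v3,v2) [-+-] → (-1.24, 0.684, 0.8322)–(-1.24, 1.2, 0.8322)  len=0.5160
  (v5,v1,v4) [++-] → (-0.7068, -1.2, 0.8322)–(1.24, -1.2, 0.8322)  len=1.9468
  (v3,v7,v2) [++-] → (0.7068, 1.2, 0.8322)–(-1.24, 1.2, 0.8322)  len=1.9468
  (v2,v7,v6) [-+-] → (0.7068, 1.2, 0.8322)–(1.24, 1.2, 0.8322)  len=0.5332
  (v6,v5,v4) [-+-] → (1.24, -0.684, 0.8322)–(1.24, -1.2, 0.8322)  len=0.5160
  (v7,v5,v6) [++-] → (1.24, -0.684, 0.8322)–(1.24, 1.2, 0.8322)  len=1.8840

Chained into 1 loop(s):
  loop 1: 8 segments, perimeter = 9.7600
Total perimeter = 9.760


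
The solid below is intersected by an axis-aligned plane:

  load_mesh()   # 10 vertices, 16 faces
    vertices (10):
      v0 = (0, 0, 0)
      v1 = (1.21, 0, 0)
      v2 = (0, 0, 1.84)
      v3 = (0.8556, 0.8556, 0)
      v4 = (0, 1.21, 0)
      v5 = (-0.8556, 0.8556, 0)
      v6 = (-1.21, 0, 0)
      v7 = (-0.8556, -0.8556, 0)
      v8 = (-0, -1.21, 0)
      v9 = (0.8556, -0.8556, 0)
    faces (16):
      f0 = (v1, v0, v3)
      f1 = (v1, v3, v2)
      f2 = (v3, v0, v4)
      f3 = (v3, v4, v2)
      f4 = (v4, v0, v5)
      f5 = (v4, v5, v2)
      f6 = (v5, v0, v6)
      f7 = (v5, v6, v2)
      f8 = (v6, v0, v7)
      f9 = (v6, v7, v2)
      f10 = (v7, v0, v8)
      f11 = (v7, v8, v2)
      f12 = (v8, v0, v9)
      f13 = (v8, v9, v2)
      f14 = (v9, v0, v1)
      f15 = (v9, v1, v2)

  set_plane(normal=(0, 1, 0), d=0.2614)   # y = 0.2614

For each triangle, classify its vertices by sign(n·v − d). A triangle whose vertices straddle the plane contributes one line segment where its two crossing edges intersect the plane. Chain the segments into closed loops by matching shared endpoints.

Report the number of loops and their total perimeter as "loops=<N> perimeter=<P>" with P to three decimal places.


Straddling triangles (8 of 16):
  (v1,v0,v3) [--+] → (0.2614, 0.2614, 0)–(1.10172, 0.2614, 0)  len=0.8403
  (v1,v3,v2) [-+-] → (1.10172, 0.2614, 0)–(0.2614, 0.2614, 1.27785)  len=1.5294
  (v3,v0,v4) [+-+] → (0.2614, 0.2614, 0)–(0, 0.2614, 0)  len=0.2614
  (v3,v4,v2) [++-] → (0, 0.2614, 1.4425)–(0.2614, 0.2614, 1.27785)  len=0.3089
  (v4,v0,v5) [+-+] → (0, 0.2614, 0)–(-0.2614, 0.2614, 0)  len=0.2614
  (v4,v5,v2) [++-] → (-0.2614, 0.2614, 1.27785)–(0, 0.2614, 1.4425)  len=0.3089
  (v5,v0,v6) [+--] → (-0.2614, 0.2614, 0)–(-1.10172, 0.2614, 0)  len=0.8403
  (v5,v6,v2) [+--] → (-1.10172, 0.2614, 0)–(-0.2614, 0.2614, 1.27785)  len=1.5294

Chained into 1 loop(s):
  loop 1: 8 segments, perimeter = 5.8801
Total perimeter = 5.880

loops=1 perimeter=5.880


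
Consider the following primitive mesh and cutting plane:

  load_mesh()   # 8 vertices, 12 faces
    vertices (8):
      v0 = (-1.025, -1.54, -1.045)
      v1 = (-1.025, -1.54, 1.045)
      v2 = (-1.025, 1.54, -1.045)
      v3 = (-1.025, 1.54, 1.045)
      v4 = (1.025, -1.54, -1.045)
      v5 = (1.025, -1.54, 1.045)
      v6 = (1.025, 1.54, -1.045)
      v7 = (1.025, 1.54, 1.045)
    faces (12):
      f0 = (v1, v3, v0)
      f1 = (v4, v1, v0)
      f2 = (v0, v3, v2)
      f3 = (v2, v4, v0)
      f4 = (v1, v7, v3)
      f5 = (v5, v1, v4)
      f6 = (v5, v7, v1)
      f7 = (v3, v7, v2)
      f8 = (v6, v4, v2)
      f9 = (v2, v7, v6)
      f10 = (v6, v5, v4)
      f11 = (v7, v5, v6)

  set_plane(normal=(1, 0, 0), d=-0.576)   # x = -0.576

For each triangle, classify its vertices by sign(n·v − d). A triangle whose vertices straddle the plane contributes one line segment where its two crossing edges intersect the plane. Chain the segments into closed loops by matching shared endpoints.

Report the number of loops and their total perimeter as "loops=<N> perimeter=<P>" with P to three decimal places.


Straddling triangles (8 of 12):
  (v4,v1,v0) [+--] → (-0.576, -1.54, 0.587239)–(-0.576, -1.54, -1.045)  len=1.6322
  (v2,v4,v0) [-+-] → (-0.576, 0.865405, -1.045)–(-0.576, -1.54, -1.045)  len=2.4054
  (v1,v7,v3) [-+-] → (-0.576, -0.865405, 1.045)–(-0.576, 1.54, 1.045)  len=2.4054
  (v5,v1,v4) [+-+] → (-0.576, -1.54, 1.045)–(-0.576, -1.54, 0.587239)  len=0.4578
  (v5,v7,v1) [++-] → (-0.576, -0.865405, 1.045)–(-0.576, -1.54, 1.045)  len=0.6746
  (v3,v7,v2) [-+-] → (-0.576, 1.54, 1.045)–(-0.576, 1.54, -0.587239)  len=1.6322
  (v6,v4,v2) [++-] → (-0.576, 0.865405, -1.045)–(-0.576, 1.54, -1.045)  len=0.6746
  (v2,v7,v6) [-++] → (-0.576, 1.54, -0.587239)–(-0.576, 1.54, -1.045)  len=0.4578

Chained into 1 loop(s):
  loop 1: 8 segments, perimeter = 10.3400
Total perimeter = 10.340

loops=1 perimeter=10.340


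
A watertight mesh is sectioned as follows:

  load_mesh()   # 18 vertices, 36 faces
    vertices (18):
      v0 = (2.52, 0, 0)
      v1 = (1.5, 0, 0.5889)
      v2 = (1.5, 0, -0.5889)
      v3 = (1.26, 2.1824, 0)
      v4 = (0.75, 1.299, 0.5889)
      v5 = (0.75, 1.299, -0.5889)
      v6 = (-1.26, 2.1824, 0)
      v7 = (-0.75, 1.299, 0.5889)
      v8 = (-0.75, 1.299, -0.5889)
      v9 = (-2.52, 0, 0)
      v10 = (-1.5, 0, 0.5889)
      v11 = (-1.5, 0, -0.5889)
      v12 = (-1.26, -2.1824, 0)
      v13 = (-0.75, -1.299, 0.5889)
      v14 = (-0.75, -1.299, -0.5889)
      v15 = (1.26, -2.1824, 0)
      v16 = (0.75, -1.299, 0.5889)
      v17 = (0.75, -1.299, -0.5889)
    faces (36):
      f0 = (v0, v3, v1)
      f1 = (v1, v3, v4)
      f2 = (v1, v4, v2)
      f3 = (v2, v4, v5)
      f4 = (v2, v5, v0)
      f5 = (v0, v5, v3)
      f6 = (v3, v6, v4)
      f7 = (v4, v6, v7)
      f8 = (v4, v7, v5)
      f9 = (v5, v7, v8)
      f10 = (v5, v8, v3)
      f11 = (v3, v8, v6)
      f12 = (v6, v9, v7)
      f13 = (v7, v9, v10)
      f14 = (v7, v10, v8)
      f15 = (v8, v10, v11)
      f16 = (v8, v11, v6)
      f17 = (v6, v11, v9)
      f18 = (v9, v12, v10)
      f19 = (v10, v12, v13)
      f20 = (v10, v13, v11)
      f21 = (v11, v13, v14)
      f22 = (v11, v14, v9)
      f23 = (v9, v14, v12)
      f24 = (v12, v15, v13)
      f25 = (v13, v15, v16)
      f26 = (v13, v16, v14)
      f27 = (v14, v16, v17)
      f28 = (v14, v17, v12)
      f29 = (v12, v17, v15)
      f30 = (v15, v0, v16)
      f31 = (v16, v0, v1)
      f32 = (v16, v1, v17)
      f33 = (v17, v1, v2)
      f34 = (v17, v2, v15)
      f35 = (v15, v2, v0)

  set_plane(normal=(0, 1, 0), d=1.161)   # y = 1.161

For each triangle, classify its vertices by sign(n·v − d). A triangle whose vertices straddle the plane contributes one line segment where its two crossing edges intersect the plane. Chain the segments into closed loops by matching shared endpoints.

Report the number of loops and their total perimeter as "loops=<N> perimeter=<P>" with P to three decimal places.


loops=2 perimeter=7.067

Straddling triangles (12 of 36):
  (v0,v3,v1) [-+-] → (1.8497, 1.161, 0)–(1.37232, 1.161, 0.275615)  len=0.5512
  (v1,v3,v4) [-++] → (1.37232, 1.161, 0.275615)–(0.829677, 1.161, 0.5889)  len=0.6266
  (v1,v4,v2) [-+-] → (0.829677, 1.161, 0.5889)–(0.829677, 1.161, 0.463776)  len=0.1251
  (v2,v4,v5) [-++] → (0.829677, 1.161, 0.463776)–(0.829677, 1.161, -0.5889)  len=1.0527
  (v2,v5,v0) [-+-] → (0.829677, 1.161, -0.5889)–(0.938037, 1.161, -0.526338)  len=0.1251
  (v0,v5,v3) [-++] → (0.938037, 1.161, -0.526338)–(1.8497, 1.161, 0)  len=1.0527
  (v6,v9,v7) [+-+] → (-1.8497, 1.161, 0)–(-0.938037, 1.161, 0.526338)  len=1.0527
  (v7,v9,v10) [+--] → (-0.938037, 1.161, 0.526338)–(-0.829677, 1.161, 0.5889)  len=0.1251
  (v7,v10,v8) [+-+] → (-0.829677, 1.161, 0.5889)–(-0.829677, 1.161, -0.463776)  len=1.0527
  (v8,v10,v11) [+--] → (-0.829677, 1.161, -0.463776)–(-0.829677, 1.161, -0.5889)  len=0.1251
  (v8,v11,v6) [+-+] → (-0.829677, 1.161, -0.5889)–(-1.37232, 1.161, -0.275615)  len=0.6266
  (v6,v11,v9) [+--] → (-1.37232, 1.161, -0.275615)–(-1.8497, 1.161, 0)  len=0.5512

Chained into 2 loop(s):
  loop 1: 6 segments, perimeter = 3.5334
  loop 2: 6 segments, perimeter = 3.5334
Total perimeter = 7.067


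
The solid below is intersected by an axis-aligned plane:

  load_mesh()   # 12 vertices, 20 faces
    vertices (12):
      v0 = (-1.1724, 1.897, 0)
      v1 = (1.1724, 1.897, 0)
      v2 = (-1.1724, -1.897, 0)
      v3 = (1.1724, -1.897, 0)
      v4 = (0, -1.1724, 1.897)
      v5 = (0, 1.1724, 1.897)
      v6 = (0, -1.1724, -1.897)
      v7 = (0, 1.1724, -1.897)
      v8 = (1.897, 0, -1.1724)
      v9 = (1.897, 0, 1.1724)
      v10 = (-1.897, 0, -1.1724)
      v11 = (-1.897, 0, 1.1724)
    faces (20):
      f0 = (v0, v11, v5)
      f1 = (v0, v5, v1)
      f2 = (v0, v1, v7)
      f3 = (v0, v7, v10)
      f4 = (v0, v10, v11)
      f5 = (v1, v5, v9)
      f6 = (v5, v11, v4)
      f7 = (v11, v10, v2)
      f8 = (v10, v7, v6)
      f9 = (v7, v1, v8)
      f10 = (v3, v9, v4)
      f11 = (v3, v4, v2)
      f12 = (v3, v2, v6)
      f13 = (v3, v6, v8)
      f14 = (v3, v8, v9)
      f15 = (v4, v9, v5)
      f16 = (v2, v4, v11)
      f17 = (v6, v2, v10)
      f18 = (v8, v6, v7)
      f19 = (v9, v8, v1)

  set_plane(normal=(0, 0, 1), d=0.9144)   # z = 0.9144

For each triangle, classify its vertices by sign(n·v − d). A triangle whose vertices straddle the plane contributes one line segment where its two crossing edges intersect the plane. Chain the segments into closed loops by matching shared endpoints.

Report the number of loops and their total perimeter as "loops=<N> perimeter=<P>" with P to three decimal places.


Straddling triangles (10 of 20):
  (v0,v11,v5) [-++] → (-1.73754, 0.417456, 0.9144)–(-0.607275, 1.54773, 0.9144)  len=1.5984
  (v0,v5,v1) [-+-] → (-0.607275, 1.54773, 0.9144)–(0.607275, 1.54773, 0.9144)  len=1.2145
  (v0,v10,v11) [--+] → (-1.897, 0, 0.9144)–(-1.73754, 0.417456, 0.9144)  len=0.4469
  (v1,v5,v9) [-++] → (0.607275, 1.54773, 0.9144)–(1.73754, 0.417456, 0.9144)  len=1.5984
  (v11,v10,v2) [+--] → (-1.897, 0, 0.9144)–(-1.73754, -0.417456, 0.9144)  len=0.4469
  (v3,v9,v4) [-++] → (1.73754, -0.417456, 0.9144)–(0.607275, -1.54773, 0.9144)  len=1.5984
  (v3,v4,v2) [-+-] → (0.607275, -1.54773, 0.9144)–(-0.607275, -1.54773, 0.9144)  len=1.2145
  (v3,v8,v9) [--+] → (1.897, 0, 0.9144)–(1.73754, -0.417456, 0.9144)  len=0.4469
  (v2,v4,v11) [-++] → (-0.607275, -1.54773, 0.9144)–(-1.73754, -0.417456, 0.9144)  len=1.5984
  (v9,v8,v1) [+--] → (1.897, 0, 0.9144)–(1.73754, 0.417456, 0.9144)  len=0.4469

Chained into 1 loop(s):
  loop 1: 10 segments, perimeter = 10.6104
Total perimeter = 10.610

loops=1 perimeter=10.610


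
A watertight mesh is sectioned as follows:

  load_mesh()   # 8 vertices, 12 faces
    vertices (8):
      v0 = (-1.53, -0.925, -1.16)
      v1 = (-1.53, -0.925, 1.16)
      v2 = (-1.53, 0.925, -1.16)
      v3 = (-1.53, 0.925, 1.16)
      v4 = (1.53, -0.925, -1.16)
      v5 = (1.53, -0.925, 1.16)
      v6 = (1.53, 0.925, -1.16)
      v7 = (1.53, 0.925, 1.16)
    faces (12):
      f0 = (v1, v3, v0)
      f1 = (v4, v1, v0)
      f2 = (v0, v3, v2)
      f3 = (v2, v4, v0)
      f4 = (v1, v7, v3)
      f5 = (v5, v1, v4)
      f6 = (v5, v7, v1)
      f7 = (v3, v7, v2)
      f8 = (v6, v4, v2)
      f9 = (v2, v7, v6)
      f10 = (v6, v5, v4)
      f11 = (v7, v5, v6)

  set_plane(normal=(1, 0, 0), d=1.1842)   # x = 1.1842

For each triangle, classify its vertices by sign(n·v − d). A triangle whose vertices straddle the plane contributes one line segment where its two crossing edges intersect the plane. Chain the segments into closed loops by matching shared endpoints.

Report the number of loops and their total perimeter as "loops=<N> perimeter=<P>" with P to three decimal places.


loops=1 perimeter=8.340

Straddling triangles (8 of 12):
  (v4,v1,v0) [+--] → (1.1842, -0.925, -0.897825)–(1.1842, -0.925, -1.16)  len=0.2622
  (v2,v4,v0) [-+-] → (1.1842, -0.715938, -1.16)–(1.1842, -0.925, -1.16)  len=0.2091
  (v1,v7,v3) [-+-] → (1.1842, 0.715938, 1.16)–(1.1842, 0.925, 1.16)  len=0.2091
  (v5,v1,v4) [+-+] → (1.1842, -0.925, 1.16)–(1.1842, -0.925, -0.897825)  len=2.0578
  (v5,v7,v1) [++-] → (1.1842, 0.715938, 1.16)–(1.1842, -0.925, 1.16)  len=1.6409
  (v3,v7,v2) [-+-] → (1.1842, 0.925, 1.16)–(1.1842, 0.925, 0.897825)  len=0.2622
  (v6,v4,v2) [++-] → (1.1842, -0.715938, -1.16)–(1.1842, 0.925, -1.16)  len=1.6409
  (v2,v7,v6) [-++] → (1.1842, 0.925, 0.897825)–(1.1842, 0.925, -1.16)  len=2.0578

Chained into 1 loop(s):
  loop 1: 8 segments, perimeter = 8.3400
Total perimeter = 8.340


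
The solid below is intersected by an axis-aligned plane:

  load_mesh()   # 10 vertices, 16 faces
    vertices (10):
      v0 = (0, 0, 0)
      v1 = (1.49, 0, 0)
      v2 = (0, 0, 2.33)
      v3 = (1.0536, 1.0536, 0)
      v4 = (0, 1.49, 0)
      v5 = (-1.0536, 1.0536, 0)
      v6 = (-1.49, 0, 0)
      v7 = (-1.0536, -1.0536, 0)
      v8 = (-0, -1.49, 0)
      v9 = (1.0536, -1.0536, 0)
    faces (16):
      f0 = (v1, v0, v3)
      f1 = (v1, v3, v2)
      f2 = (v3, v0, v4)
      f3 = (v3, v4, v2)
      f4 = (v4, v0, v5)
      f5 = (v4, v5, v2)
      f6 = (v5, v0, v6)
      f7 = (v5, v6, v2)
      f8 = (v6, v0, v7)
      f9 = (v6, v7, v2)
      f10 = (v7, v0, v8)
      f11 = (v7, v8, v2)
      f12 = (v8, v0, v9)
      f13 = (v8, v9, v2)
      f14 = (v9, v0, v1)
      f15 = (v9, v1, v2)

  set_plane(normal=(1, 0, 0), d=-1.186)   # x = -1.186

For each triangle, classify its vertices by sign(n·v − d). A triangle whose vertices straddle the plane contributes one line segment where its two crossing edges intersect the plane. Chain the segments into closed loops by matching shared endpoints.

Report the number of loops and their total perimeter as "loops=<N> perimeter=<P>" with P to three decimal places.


Straddling triangles (4 of 16):
  (v5,v0,v6) [++-] → (-1.186, 0, 0)–(-1.186, 0.733947, 0)  len=0.7339
  (v5,v6,v2) [+-+] → (-1.186, 0.733947, 0)–(-1.186, 0, 0.475383)  len=0.8745
  (v6,v0,v7) [-++] → (-1.186, 0, 0)–(-1.186, -0.733947, 0)  len=0.7339
  (v6,v7,v2) [-++] → (-1.186, -0.733947, 0)–(-1.186, 0, 0.475383)  len=0.8745

Chained into 1 loop(s):
  loop 1: 4 segments, perimeter = 3.2168
Total perimeter = 3.217

loops=1 perimeter=3.217


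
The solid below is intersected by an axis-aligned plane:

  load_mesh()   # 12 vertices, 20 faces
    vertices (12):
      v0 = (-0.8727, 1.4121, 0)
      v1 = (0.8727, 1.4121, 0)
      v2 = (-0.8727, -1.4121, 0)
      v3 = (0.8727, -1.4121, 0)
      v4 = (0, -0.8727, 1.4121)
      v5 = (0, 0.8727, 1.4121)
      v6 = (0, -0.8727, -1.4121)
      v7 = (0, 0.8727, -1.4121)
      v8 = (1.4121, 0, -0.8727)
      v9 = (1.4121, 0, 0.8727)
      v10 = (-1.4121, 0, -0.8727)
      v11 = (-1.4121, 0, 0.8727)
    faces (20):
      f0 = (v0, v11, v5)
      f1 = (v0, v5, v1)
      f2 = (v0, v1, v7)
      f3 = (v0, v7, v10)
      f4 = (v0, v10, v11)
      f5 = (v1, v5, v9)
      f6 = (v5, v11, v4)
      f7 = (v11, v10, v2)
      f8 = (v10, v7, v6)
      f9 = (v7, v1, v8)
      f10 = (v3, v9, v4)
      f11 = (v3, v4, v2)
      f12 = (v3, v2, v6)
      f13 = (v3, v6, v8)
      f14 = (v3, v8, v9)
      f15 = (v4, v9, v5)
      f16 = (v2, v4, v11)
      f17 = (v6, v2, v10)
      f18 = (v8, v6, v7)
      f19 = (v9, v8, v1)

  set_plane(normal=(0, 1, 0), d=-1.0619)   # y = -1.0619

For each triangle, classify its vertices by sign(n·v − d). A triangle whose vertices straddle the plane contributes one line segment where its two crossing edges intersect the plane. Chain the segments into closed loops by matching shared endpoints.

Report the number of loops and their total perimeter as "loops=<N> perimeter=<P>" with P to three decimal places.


loops=1 perimeter=6.052

Straddling triangles (8 of 20):
  (v11,v10,v2) [++-] → (-1.00647, -1.0619, -0.216429)–(-1.00647, -1.0619, 0.216429)  len=0.4329
  (v3,v9,v4) [-++] → (1.00647, -1.0619, 0.216429)–(0.306108, -1.0619, 0.916792)  len=0.9905
  (v3,v4,v2) [-+-] → (0.306108, -1.0619, 0.916792)–(-0.306108, -1.0619, 0.916792)  len=0.6122
  (v3,v2,v6) [--+] → (-0.306108, -1.0619, -0.916792)–(0.306108, -1.0619, -0.916792)  len=0.6122
  (v3,v6,v8) [-++] → (0.306108, -1.0619, -0.916792)–(1.00647, -1.0619, -0.216429)  len=0.9905
  (v3,v8,v9) [-++] → (1.00647, -1.0619, -0.216429)–(1.00647, -1.0619, 0.216429)  len=0.4329
  (v2,v4,v11) [-++] → (-0.306108, -1.0619, 0.916792)–(-1.00647, -1.0619, 0.216429)  len=0.9905
  (v6,v2,v10) [+-+] → (-0.306108, -1.0619, -0.916792)–(-1.00647, -1.0619, -0.216429)  len=0.9905

Chained into 1 loop(s):
  loop 1: 8 segments, perimeter = 6.0520
Total perimeter = 6.052


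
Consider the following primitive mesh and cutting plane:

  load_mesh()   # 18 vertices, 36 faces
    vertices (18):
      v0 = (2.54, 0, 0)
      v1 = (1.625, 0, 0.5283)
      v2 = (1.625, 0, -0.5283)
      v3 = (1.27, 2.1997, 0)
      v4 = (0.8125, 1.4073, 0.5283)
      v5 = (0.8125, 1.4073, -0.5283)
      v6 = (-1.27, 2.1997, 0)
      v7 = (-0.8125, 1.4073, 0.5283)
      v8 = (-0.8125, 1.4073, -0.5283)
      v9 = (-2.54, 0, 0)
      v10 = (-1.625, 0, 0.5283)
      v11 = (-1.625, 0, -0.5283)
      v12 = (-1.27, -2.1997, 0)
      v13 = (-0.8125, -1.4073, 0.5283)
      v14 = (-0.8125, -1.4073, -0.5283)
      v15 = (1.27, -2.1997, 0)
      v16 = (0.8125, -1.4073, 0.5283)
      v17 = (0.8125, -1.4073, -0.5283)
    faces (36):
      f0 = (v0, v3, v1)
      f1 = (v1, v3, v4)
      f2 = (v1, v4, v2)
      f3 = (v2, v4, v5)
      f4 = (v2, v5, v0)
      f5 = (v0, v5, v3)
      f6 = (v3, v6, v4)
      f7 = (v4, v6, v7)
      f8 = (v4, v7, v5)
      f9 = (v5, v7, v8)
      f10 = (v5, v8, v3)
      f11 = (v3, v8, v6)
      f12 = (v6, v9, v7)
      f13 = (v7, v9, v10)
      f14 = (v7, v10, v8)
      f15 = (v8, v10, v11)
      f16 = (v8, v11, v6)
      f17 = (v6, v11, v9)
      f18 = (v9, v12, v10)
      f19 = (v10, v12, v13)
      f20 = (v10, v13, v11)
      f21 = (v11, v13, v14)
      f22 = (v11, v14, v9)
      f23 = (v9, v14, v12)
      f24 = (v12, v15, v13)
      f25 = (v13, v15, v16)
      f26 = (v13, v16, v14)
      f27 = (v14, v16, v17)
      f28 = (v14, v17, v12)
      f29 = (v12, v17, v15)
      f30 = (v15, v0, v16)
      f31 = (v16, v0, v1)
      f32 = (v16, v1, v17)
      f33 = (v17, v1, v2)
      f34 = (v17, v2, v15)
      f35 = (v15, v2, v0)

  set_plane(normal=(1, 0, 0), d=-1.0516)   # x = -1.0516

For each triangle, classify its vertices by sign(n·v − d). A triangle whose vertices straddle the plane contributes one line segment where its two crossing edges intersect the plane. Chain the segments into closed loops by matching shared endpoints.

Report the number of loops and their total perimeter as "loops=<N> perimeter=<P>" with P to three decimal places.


Straddling triangles (16 of 36):
  (v3,v6,v4) [+-+] → (-1.0516, 2.1997, 0)–(-1.0516, 2.1166, 0.0554049)  len=0.0999
  (v4,v6,v7) [+-+] → (-1.0516, 2.1166, 0.0554049)–(-1.0516, 1.82143, 0.252198)  len=0.3548
  (v3,v8,v6) [++-] → (-1.0516, 1.82143, -0.252198)–(-1.0516, 2.1997, 0)  len=0.4546
  (v6,v9,v7) [--+] → (-1.0516, 1.21252, 0.455179)–(-1.0516, 1.82143, 0.252198)  len=0.6418
  (v7,v9,v10) [+--] → (-1.0516, 1.21252, 0.455179)–(-1.0516, 0.993164, 0.5283)  len=0.2312
  (v7,v10,v8) [+-+] → (-1.0516, 0.993164, 0.5283)–(-1.0516, 0.993164, -0.217367)  len=0.7457
  (v8,v10,v11) [+--] → (-1.0516, 0.993164, -0.217367)–(-1.0516, 0.993164, -0.5283)  len=0.3109
  (v8,v11,v6) [+--] → (-1.0516, 0.993164, -0.5283)–(-1.0516, 1.82143, -0.252198)  len=0.8731
  (v10,v12,v13) [--+] → (-1.0516, -1.82143, 0.252198)–(-1.0516, -0.993164, 0.5283)  len=0.8731
  (v10,v13,v11) [-+-] → (-1.0516, -0.993164, 0.5283)–(-1.0516, -0.993164, 0.217367)  len=0.3109
  (v11,v13,v14) [-++] → (-1.0516, -0.993164, 0.217367)–(-1.0516, -0.993164, -0.5283)  len=0.7457
  (v11,v14,v9) [-+-] → (-1.0516, -0.993164, -0.5283)–(-1.0516, -1.21252, -0.455179)  len=0.2312
  (v9,v14,v12) [-+-] → (-1.0516, -1.21252, -0.455179)–(-1.0516, -1.82143, -0.252198)  len=0.6418
  (v12,v15,v13) [-++] → (-1.0516, -2.1997, 0)–(-1.0516, -1.82143, 0.252198)  len=0.4546
  (v14,v17,v12) [++-] → (-1.0516, -2.1166, -0.0554049)–(-1.0516, -1.82143, -0.252198)  len=0.3548
  (v12,v17,v15) [-++] → (-1.0516, -2.1166, -0.0554049)–(-1.0516, -2.1997, 0)  len=0.0999

Chained into 2 loop(s):
  loop 1: 8 segments, perimeter = 3.7120
  loop 2: 8 segments, perimeter = 3.7120
Total perimeter = 7.424

loops=2 perimeter=7.424


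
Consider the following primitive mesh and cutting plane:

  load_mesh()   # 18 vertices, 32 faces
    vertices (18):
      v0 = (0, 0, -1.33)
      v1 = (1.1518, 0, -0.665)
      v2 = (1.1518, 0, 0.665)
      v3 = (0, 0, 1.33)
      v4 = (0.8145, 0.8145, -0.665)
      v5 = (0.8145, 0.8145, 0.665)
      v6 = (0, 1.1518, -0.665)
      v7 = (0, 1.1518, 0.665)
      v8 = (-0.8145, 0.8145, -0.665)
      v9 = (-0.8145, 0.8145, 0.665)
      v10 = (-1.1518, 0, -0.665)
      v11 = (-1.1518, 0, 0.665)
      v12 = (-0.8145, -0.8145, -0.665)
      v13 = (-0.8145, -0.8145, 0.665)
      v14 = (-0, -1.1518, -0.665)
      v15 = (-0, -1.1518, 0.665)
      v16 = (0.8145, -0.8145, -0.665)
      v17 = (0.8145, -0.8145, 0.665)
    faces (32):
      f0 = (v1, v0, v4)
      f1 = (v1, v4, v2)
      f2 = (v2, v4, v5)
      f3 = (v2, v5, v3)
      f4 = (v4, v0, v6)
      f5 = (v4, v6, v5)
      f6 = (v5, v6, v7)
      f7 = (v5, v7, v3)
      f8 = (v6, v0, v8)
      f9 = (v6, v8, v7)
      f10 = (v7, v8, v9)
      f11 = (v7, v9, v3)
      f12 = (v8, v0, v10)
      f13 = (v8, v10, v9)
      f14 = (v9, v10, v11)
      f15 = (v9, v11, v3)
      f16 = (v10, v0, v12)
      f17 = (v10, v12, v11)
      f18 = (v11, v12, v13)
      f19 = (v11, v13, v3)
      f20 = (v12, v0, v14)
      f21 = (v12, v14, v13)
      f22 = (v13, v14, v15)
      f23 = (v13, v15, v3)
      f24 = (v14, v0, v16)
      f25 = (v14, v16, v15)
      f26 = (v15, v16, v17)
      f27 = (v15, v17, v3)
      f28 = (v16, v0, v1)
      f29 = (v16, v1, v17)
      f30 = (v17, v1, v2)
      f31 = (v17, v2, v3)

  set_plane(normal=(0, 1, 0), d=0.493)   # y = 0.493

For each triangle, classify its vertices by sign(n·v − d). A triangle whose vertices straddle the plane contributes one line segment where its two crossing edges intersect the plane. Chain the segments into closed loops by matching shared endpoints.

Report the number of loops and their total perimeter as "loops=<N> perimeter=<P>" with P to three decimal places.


Straddling triangles (12 of 32):
  (v1,v0,v4) [--+] → (0.493, 0.493, -0.927489)–(0.947639, 0.493, -0.665)  len=0.5250
  (v1,v4,v2) [-+-] → (0.947639, 0.493, -0.665)–(0.947639, 0.493, -0.140021)  len=0.5250
  (v2,v4,v5) [-++] → (0.947639, 0.493, -0.140021)–(0.947639, 0.493, 0.665)  len=0.8050
  (v2,v5,v3) [-+-] → (0.947639, 0.493, 0.665)–(0.493, 0.493, 0.927489)  len=0.5250
  (v4,v0,v6) [+-+] → (0.493, 0.493, -0.927489)–(0, 0.493, -1.04536)  len=0.5069
  (v5,v7,v3) [++-] → (0, 0.493, 1.04536)–(0.493, 0.493, 0.927489)  len=0.5069
  (v6,v0,v8) [+-+] → (0, 0.493, -1.04536)–(-0.493, 0.493, -0.927489)  len=0.5069
  (v7,v9,v3) [++-] → (-0.493, 0.493, 0.927489)–(0, 0.493, 1.04536)  len=0.5069
  (v8,v0,v10) [+--] → (-0.493, 0.493, -0.927489)–(-0.947639, 0.493, -0.665)  len=0.5250
  (v8,v10,v9) [+-+] → (-0.947639, 0.493, -0.665)–(-0.947639, 0.493, 0.140021)  len=0.8050
  (v9,v10,v11) [+--] → (-0.947639, 0.493, 0.140021)–(-0.947639, 0.493, 0.665)  len=0.5250
  (v9,v11,v3) [+--] → (-0.947639, 0.493, 0.665)–(-0.493, 0.493, 0.927489)  len=0.5250

Chained into 1 loop(s):
  loop 1: 12 segments, perimeter = 6.7875
Total perimeter = 6.787

loops=1 perimeter=6.787


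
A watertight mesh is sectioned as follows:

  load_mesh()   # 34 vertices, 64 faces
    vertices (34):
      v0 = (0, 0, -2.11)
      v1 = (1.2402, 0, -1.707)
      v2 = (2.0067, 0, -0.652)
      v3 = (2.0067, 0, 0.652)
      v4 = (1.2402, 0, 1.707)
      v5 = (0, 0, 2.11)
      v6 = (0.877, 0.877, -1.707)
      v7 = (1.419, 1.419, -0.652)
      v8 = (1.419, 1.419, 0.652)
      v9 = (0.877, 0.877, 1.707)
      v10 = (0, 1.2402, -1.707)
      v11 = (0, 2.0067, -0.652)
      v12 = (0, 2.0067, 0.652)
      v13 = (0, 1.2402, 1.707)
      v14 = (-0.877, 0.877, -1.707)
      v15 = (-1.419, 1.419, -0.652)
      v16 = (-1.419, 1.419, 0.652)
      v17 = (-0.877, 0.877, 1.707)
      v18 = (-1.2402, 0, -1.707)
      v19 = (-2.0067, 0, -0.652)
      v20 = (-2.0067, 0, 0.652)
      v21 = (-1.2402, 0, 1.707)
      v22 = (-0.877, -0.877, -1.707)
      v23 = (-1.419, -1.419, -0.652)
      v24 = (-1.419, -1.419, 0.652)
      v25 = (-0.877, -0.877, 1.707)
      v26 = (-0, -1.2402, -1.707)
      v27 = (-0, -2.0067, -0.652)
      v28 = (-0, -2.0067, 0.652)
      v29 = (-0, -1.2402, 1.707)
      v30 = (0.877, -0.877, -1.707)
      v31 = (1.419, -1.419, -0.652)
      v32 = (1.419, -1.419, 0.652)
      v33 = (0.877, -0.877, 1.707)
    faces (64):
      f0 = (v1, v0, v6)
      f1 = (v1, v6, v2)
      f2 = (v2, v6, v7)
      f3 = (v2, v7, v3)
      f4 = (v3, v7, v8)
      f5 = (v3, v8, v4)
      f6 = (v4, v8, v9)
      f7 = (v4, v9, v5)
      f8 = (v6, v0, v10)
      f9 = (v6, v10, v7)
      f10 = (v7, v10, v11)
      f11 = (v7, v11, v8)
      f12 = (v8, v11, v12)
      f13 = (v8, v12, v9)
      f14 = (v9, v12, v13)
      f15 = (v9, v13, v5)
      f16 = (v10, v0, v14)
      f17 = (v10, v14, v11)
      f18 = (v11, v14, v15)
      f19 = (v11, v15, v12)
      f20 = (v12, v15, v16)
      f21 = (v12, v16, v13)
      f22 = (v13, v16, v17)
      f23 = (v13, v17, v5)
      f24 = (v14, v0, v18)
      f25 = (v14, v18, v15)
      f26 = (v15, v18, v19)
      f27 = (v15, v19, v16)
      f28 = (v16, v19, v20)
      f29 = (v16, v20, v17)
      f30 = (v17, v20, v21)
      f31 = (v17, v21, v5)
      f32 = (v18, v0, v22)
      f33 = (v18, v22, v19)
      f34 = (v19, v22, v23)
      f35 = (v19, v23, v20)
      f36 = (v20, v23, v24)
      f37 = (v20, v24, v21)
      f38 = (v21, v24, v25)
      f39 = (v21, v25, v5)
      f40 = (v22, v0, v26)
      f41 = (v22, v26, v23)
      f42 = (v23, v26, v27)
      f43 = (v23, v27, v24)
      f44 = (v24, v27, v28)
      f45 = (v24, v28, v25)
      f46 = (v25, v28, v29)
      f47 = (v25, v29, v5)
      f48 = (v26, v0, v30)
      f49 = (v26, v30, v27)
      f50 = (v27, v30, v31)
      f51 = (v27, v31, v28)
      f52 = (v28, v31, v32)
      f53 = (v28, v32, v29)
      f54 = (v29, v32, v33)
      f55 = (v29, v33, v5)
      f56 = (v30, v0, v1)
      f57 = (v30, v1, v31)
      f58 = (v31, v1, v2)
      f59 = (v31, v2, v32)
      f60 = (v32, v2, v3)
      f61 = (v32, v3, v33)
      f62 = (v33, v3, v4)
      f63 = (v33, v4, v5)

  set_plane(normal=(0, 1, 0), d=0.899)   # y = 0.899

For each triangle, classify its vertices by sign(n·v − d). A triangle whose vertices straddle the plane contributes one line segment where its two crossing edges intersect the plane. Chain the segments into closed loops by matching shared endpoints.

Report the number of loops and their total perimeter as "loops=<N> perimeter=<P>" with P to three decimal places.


Straddling triangles (20 of 64):
  (v2,v6,v7) [--+] → (0.899, 0.899, -1.66418)–(1.63437, 0.899, -0.652)  len=1.2511
  (v2,v7,v3) [-+-] → (1.63437, 0.899, -0.652)–(1.63437, 0.899, -0.174142)  len=0.4779
  (v3,v7,v8) [-++] → (1.63437, 0.899, -0.174142)–(1.63437, 0.899, 0.652)  len=0.8261
  (v3,v8,v4) [-+-] → (1.63437, 0.899, 0.652)–(1.35348, 0.899, 1.03861)  len=0.4779
  (v4,v8,v9) [-+-] → (1.35348, 0.899, 1.03861)–(0.899, 0.899, 1.66418)  len=0.7732
  (v6,v0,v10) [--+] → (0, 0.899, -1.81787)–(0.823878, 0.899, -1.707)  len=0.8313
  (v6,v10,v7) [-++] → (0.823878, 0.899, -1.707)–(0.899, 0.899, -1.66418)  len=0.0865
  (v8,v12,v9) [++-] → (0.859921, 0.899, 1.68645)–(0.899, 0.899, 1.66418)  len=0.0450
  (v9,v12,v13) [-++] → (0.859921, 0.899, 1.68645)–(0.823878, 0.899, 1.707)  len=0.0415
  (v9,v13,v5) [-+-] → (0.823878, 0.899, 1.707)–(0, 0.899, 1.81787)  len=0.8313
  (v10,v0,v14) [+--] → (0, 0.899, -1.81787)–(-0.823878, 0.899, -1.707)  len=0.8313
  (v10,v14,v11) [+-+] → (-0.823878, 0.899, -1.707)–(-0.859921, 0.899, -1.68645)  len=0.0415
  (v11,v14,v15) [+-+] → (-0.859921, 0.899, -1.68645)–(-0.899, 0.899, -1.66418)  len=0.0450
  (v13,v16,v17) [++-] → (-0.899, 0.899, 1.66418)–(-0.823878, 0.899, 1.707)  len=0.0865
  (v13,v17,v5) [+--] → (-0.823878, 0.899, 1.707)–(0, 0.899, 1.81787)  len=0.8313
  (v14,v18,v15) [--+] → (-1.35348, 0.899, -1.03861)–(-0.899, 0.899, -1.66418)  len=0.7732
  (v15,v18,v19) [+--] → (-1.35348, 0.899, -1.03861)–(-1.63437, 0.899, -0.652)  len=0.4779
  (v15,v19,v16) [+-+] → (-1.63437, 0.899, -0.652)–(-1.63437, 0.899, 0.174142)  len=0.8261
  (v16,v19,v20) [+--] → (-1.63437, 0.899, 0.174142)–(-1.63437, 0.899, 0.652)  len=0.4779
  (v16,v20,v17) [+--] → (-1.63437, 0.899, 0.652)–(-0.899, 0.899, 1.66418)  len=1.2511

Chained into 1 loop(s):
  loop 1: 20 segments, perimeter = 11.2835
Total perimeter = 11.284

loops=1 perimeter=11.284


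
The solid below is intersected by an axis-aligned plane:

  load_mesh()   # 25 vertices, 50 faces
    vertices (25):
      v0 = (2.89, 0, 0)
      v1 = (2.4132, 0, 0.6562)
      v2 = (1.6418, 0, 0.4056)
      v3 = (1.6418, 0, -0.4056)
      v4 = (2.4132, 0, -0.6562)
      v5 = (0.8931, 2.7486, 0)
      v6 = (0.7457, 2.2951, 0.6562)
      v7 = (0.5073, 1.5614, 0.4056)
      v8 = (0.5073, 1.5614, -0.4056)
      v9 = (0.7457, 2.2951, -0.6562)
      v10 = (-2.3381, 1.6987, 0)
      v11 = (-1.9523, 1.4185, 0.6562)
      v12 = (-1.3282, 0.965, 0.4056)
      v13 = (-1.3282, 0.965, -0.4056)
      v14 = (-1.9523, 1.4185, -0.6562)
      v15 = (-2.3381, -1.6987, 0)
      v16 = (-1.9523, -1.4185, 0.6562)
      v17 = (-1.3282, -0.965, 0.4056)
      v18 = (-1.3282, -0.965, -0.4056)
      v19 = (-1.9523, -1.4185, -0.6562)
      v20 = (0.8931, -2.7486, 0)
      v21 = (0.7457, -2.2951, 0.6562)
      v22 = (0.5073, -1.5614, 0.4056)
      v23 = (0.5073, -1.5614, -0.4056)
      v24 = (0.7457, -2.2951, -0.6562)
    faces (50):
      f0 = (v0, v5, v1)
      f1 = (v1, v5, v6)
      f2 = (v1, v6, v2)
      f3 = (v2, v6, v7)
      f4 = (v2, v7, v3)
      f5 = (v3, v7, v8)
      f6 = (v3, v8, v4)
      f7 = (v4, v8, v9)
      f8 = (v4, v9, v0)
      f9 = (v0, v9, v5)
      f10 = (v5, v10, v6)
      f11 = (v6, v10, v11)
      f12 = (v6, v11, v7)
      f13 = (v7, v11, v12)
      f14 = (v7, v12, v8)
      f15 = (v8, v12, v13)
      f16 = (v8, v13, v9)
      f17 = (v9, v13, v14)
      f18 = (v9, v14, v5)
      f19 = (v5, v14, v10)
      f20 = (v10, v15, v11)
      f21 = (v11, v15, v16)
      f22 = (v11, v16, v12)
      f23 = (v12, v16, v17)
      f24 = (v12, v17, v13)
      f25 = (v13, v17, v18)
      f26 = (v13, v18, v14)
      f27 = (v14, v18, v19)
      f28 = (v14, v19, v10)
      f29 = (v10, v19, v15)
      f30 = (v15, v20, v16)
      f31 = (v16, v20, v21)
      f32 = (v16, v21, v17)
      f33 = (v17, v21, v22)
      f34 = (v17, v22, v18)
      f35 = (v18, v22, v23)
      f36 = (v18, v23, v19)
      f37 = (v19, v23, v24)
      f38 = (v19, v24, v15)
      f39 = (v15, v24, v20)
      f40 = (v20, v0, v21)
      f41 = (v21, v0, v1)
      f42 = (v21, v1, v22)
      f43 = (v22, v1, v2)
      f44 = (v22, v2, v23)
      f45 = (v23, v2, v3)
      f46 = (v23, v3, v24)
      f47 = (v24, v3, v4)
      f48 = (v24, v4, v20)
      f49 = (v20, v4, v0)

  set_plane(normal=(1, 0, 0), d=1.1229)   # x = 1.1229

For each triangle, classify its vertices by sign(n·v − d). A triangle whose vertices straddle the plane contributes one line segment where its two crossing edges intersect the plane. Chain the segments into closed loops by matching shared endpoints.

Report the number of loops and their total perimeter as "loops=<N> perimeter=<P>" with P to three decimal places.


loops=2 perimeter=9.699

Straddling triangles (20 of 50):
  (v0,v5,v1) [+-+] → (1.1229, 2.4323, 0)–(1.1229, 2.33308, 0.0992006)  len=0.1403
  (v1,v5,v6) [+--] → (1.1229, 2.33308, 0.0992006)–(1.1229, 1.77593, 0.6562)  len=0.7878
  (v1,v6,v2) [+-+] → (1.1229, 1.77593, 0.6562)–(1.1229, 1.32901, 0.550714)  len=0.4592
  (v2,v6,v7) [+--] → (1.1229, 1.32901, 0.550714)–(1.1229, 0.714156, 0.4056)  len=0.6317
  (v2,v7,v3) [+-+] → (1.1229, 0.714156, 0.4056)–(1.1229, 0.714156, -0.0345716)  len=0.4402
  (v3,v7,v8) [+--] → (1.1229, 0.714156, -0.0345716)–(1.1229, 0.714156, -0.4056)  len=0.3710
  (v3,v8,v4) [+-+] → (1.1229, 0.714156, -0.4056)–(1.1229, 1.05707, -0.486543)  len=0.3523
  (v4,v8,v9) [+--] → (1.1229, 1.05707, -0.486543)–(1.1229, 1.77593, -0.6562)  len=0.7386
  (v4,v9,v0) [+-+] → (1.1229, 1.77593, -0.6562)–(1.1229, 1.89137, -0.540769)  len=0.1633
  (v0,v9,v5) [+--] → (1.1229, 1.89137, -0.540769)–(1.1229, 2.4323, 0)  len=0.7649
  (v20,v0,v21) [-+-] → (1.1229, -2.4323, 0)–(1.1229, -1.89137, 0.540769)  len=0.7649
  (v21,v0,v1) [-++] → (1.1229, -1.89137, 0.540769)–(1.1229, -1.77593, 0.6562)  len=0.1633
  (v21,v1,v22) [-+-] → (1.1229, -1.77593, 0.6562)–(1.1229, -1.05707, 0.486543)  len=0.7386
  (v22,v1,v2) [-++] → (1.1229, -1.05707, 0.486543)–(1.1229, -0.714156, 0.4056)  len=0.3523
  (v22,v2,v23) [-+-] → (1.1229, -0.714156, 0.4056)–(1.1229, -0.714156, 0.0345716)  len=0.3710
  (v23,v2,v3) [-++] → (1.1229, -0.714156, 0.0345716)–(1.1229, -0.714156, -0.4056)  len=0.4402
  (v23,v3,v24) [-+-] → (1.1229, -0.714156, -0.4056)–(1.1229, -1.32901, -0.550714)  len=0.6317
  (v24,v3,v4) [-++] → (1.1229, -1.32901, -0.550714)–(1.1229, -1.77593, -0.6562)  len=0.4592
  (v24,v4,v20) [-+-] → (1.1229, -1.77593, -0.6562)–(1.1229, -2.33308, -0.0992006)  len=0.7878
  (v20,v4,v0) [-++] → (1.1229, -2.33308, -0.0992006)–(1.1229, -2.4323, 0)  len=0.1403

Chained into 2 loop(s):
  loop 1: 10 segments, perimeter = 4.8493
  loop 2: 10 segments, perimeter = 4.8493
Total perimeter = 9.699


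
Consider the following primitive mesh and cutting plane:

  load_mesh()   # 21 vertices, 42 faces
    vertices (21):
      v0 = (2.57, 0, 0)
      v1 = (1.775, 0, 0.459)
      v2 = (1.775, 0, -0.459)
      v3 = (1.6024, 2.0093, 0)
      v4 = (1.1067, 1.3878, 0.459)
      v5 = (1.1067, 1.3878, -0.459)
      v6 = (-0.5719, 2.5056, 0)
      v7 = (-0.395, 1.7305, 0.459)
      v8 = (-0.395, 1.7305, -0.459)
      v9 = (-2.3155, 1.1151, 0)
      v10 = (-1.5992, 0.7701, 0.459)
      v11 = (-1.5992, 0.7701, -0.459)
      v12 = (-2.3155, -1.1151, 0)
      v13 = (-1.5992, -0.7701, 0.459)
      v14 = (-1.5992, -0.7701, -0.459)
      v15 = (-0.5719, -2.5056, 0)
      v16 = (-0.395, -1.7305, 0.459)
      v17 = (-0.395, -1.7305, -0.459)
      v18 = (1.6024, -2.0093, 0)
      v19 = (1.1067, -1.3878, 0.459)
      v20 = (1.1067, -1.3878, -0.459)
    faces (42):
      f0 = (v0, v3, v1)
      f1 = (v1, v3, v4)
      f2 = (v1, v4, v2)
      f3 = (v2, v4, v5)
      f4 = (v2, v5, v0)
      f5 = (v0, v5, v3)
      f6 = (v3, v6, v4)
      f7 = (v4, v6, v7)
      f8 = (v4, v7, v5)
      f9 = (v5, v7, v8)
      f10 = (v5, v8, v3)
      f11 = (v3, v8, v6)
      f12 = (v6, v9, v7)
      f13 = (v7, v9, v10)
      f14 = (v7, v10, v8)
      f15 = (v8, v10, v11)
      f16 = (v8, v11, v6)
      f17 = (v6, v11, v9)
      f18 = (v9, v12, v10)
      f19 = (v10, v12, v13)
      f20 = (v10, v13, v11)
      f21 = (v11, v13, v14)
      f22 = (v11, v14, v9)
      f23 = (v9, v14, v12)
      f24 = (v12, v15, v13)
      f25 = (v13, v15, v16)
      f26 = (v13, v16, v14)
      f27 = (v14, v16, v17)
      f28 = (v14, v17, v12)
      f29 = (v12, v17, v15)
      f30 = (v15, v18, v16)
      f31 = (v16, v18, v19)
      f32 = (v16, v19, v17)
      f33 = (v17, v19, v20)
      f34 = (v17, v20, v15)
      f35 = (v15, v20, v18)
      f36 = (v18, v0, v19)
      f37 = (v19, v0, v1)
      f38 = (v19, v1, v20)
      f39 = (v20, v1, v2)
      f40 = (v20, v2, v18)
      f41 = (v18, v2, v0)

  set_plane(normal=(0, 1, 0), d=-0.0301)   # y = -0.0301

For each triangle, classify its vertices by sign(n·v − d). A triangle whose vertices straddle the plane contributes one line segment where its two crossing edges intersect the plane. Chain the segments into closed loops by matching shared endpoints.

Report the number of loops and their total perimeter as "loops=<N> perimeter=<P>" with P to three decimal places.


Straddling triangles (12 of 42):
  (v9,v12,v10) [+-+] → (-2.3155, -0.0301, 0)–(-1.90324, -0.0301, 0.264171)  len=0.4896
  (v10,v12,v13) [+--] → (-1.90324, -0.0301, 0.264171)–(-1.5992, -0.0301, 0.459)  len=0.3611
  (v10,v13,v11) [+-+] → (-1.5992, -0.0301, 0.459)–(-1.5992, -0.0301, 0.0179404)  len=0.4411
  (v11,v13,v14) [+--] → (-1.5992, -0.0301, 0.0179404)–(-1.5992, -0.0301, -0.459)  len=0.4769
  (v11,v14,v9) [+-+] → (-1.5992, -0.0301, -0.459)–(-1.88037, -0.0301, -0.278828)  len=0.3339
  (v9,v14,v12) [+--] → (-1.88037, -0.0301, -0.278828)–(-2.3155, -0.0301, 0)  len=0.5168
  (v18,v0,v19) [-+-] → (2.55551, -0.0301, 0)–(2.53826, -0.0301, 0.00995525)  len=0.0199
  (v19,v0,v1) [-++] → (2.53826, -0.0301, 0.00995525)–(1.76051, -0.0301, 0.459)  len=0.8981
  (v19,v1,v20) [-+-] → (1.76051, -0.0301, 0.459)–(1.76051, -0.0301, 0.439089)  len=0.0199
  (v20,v1,v2) [-++] → (1.76051, -0.0301, 0.439089)–(1.76051, -0.0301, -0.459)  len=0.8981
  (v20,v2,v18) [-+-] → (1.76051, -0.0301, -0.459)–(1.77241, -0.0301, -0.452124)  len=0.0138
  (v18,v2,v0) [-++] → (1.77241, -0.0301, -0.452124)–(2.55551, -0.0301, 0)  len=0.9042

Chained into 2 loop(s):
  loop 1: 6 segments, perimeter = 2.6195
  loop 2: 6 segments, perimeter = 2.7540
Total perimeter = 5.373

loops=2 perimeter=5.373


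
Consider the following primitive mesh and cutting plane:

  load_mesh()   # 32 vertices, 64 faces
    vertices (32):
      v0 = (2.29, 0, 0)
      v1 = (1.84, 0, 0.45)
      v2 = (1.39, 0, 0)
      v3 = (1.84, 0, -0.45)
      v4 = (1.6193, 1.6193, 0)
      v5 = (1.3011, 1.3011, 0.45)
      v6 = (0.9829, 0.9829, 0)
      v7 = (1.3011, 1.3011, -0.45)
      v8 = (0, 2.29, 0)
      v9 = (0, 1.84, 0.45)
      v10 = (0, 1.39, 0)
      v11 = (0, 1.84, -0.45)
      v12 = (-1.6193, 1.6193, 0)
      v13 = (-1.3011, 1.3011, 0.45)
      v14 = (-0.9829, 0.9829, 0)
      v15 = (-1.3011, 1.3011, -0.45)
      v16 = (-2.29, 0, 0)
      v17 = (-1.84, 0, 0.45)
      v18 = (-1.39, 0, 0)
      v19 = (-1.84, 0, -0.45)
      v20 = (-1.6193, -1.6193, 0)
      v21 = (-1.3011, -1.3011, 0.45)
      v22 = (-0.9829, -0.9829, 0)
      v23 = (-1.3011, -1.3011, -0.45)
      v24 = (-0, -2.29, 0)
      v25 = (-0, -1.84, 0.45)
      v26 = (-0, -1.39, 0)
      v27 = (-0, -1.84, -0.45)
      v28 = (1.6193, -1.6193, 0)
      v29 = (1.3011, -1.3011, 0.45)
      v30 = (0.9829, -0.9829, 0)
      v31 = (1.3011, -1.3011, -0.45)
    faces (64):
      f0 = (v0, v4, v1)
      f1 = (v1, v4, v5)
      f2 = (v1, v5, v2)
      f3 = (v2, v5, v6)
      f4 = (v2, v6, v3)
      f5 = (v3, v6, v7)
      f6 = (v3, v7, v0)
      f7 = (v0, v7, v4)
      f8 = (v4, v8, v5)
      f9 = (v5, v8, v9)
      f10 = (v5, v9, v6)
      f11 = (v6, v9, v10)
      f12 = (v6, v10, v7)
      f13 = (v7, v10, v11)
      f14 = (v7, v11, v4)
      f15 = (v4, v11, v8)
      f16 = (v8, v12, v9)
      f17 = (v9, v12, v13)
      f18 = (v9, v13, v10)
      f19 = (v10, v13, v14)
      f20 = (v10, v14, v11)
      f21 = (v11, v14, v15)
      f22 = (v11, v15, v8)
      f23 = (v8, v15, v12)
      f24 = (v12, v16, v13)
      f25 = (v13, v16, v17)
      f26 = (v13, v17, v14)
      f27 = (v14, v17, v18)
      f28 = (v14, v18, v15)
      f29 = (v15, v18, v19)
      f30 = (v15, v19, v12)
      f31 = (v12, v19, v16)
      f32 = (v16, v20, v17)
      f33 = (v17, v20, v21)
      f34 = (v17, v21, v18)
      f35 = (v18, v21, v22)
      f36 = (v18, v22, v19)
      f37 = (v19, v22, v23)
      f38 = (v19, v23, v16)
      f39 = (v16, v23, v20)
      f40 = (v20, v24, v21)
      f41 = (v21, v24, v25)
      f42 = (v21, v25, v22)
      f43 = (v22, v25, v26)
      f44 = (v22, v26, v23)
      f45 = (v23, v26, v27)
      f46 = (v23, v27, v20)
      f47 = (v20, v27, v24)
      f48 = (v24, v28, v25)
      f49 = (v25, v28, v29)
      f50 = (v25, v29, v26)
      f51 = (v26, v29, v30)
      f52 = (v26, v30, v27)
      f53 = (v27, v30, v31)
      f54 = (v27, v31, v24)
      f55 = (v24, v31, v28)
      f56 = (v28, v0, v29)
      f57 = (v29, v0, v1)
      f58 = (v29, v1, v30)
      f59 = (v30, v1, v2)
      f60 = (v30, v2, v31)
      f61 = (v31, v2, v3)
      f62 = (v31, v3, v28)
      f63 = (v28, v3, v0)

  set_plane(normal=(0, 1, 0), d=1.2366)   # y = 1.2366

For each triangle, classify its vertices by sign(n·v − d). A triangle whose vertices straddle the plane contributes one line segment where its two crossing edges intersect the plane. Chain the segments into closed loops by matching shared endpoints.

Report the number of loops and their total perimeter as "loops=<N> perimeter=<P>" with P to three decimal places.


loops=2 perimeter=6.812

Straddling triangles (20 of 64):
  (v0,v4,v1) [-+-] → (1.77781, 1.2366, 0)–(1.67146, 1.2366, 0.106352)  len=0.1504
  (v1,v4,v5) [-++] → (1.67146, 1.2366, 0.106352)–(1.32782, 1.2366, 0.45)  len=0.4860
  (v1,v5,v2) [-+-] → (1.32782, 1.2366, 0.45)–(1.30551, 1.2366, 0.427692)  len=0.0315
  (v2,v5,v6) [-+-] → (1.30551, 1.2366, 0.427692)–(1.2366, 1.2366, 0.358784)  len=0.0975
  (v3,v6,v7) [--+] → (1.2366, 1.2366, -0.358784)–(1.32782, 1.2366, -0.45)  len=0.1290
  (v3,v7,v0) [-+-] → (1.32782, 1.2366, -0.45)–(1.35012, 1.2366, -0.427692)  len=0.0315
  (v0,v7,v4) [-++] → (1.35012, 1.2366, -0.427692)–(1.77781, 1.2366, 0)  len=0.6048
  (v5,v9,v6) [++-] → (0.691963, 1.2366, 0.133199)–(1.2366, 1.2366, 0.358784)  len=0.5895
  (v6,v9,v10) [-++] → (0.691963, 1.2366, 0.133199)–(0.370368, 1.2366, 0)  len=0.3481
  (v6,v10,v7) [-++] → (0.370368, 1.2366, 0)–(1.2366, 1.2366, -0.358784)  len=0.9376
  (v10,v13,v14) [++-] → (-1.2366, 1.2366, 0.358784)–(-0.370368, 1.2366, 0)  len=0.9376
  (v10,v14,v11) [+-+] → (-0.370368, 1.2366, 0)–(-0.691963, 1.2366, -0.133199)  len=0.3481
  (v11,v14,v15) [+-+] → (-0.691963, 1.2366, -0.133199)–(-1.2366, 1.2366, -0.358784)  len=0.5895
  (v12,v16,v13) [+-+] → (-1.77781, 1.2366, 0)–(-1.35012, 1.2366, 0.427692)  len=0.6048
  (v13,v16,v17) [+--] → (-1.35012, 1.2366, 0.427692)–(-1.32782, 1.2366, 0.45)  len=0.0315
  (v13,v17,v14) [+--] → (-1.32782, 1.2366, 0.45)–(-1.2366, 1.2366, 0.358784)  len=0.1290
  (v14,v18,v15) [--+] → (-1.30551, 1.2366, -0.427692)–(-1.2366, 1.2366, -0.358784)  len=0.0975
  (v15,v18,v19) [+--] → (-1.30551, 1.2366, -0.427692)–(-1.32782, 1.2366, -0.45)  len=0.0315
  (v15,v19,v12) [+-+] → (-1.32782, 1.2366, -0.45)–(-1.67146, 1.2366, -0.106352)  len=0.4860
  (v12,v19,v16) [+--] → (-1.67146, 1.2366, -0.106352)–(-1.77781, 1.2366, 0)  len=0.1504

Chained into 2 loop(s):
  loop 1: 10 segments, perimeter = 3.4060
  loop 2: 10 segments, perimeter = 3.4060
Total perimeter = 6.812
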